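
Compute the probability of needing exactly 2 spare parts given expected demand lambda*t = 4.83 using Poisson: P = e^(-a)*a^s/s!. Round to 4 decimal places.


a = 4.83, s = 2
e^(-a) = e^(-4.83) = 0.008
a^s = 4.83^2 = 23.3289
s! = 2
P = 0.008 * 23.3289 / 2
P = 0.0932

0.0932


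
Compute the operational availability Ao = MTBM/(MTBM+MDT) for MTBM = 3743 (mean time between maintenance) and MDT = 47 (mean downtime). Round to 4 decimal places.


MTBM = 3743
MDT = 47
MTBM + MDT = 3790
Ao = 3743 / 3790
Ao = 0.9876

0.9876


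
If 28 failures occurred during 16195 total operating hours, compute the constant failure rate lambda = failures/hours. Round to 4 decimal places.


failures = 28
total_hours = 16195
lambda = 28 / 16195
lambda = 0.0017

0.0017


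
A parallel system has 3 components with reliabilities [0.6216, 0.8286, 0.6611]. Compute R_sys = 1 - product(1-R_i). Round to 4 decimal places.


Components: [0.6216, 0.8286, 0.6611]
(1 - 0.6216) = 0.3784, running product = 0.3784
(1 - 0.8286) = 0.1714, running product = 0.0649
(1 - 0.6611) = 0.3389, running product = 0.022
Product of (1-R_i) = 0.022
R_sys = 1 - 0.022 = 0.978

0.978


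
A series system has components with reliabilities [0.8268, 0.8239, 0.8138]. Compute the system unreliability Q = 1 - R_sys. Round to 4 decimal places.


Components: [0.8268, 0.8239, 0.8138]
After component 1: product = 0.8268
After component 2: product = 0.6812
After component 3: product = 0.5544
R_sys = 0.5544
Q = 1 - 0.5544 = 0.4456

0.4456


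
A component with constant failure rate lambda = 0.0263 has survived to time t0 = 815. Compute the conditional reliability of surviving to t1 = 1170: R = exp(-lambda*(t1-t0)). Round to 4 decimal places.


lambda = 0.0263
t0 = 815, t1 = 1170
t1 - t0 = 355
lambda * (t1-t0) = 0.0263 * 355 = 9.3365
R = exp(-9.3365)
R = 0.0001

0.0001


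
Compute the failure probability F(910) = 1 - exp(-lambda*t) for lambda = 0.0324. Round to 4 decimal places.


lambda = 0.0324, t = 910
lambda * t = 29.484
exp(-29.484) = 0.0
F(t) = 1 - 0.0
F(t) = 1.0

1.0


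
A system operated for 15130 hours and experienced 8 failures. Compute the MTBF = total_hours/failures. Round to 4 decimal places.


total_hours = 15130
failures = 8
MTBF = 15130 / 8
MTBF = 1891.25

1891.25


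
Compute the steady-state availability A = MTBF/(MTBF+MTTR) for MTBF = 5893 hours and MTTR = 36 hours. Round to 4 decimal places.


MTBF = 5893
MTTR = 36
MTBF + MTTR = 5929
A = 5893 / 5929
A = 0.9939

0.9939


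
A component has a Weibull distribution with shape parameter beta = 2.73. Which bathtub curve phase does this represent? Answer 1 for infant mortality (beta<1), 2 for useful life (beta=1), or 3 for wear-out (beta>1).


beta = 2.73
Compare beta to 1:
beta < 1 => infant mortality (phase 1)
beta = 1 => useful life (phase 2)
beta > 1 => wear-out (phase 3)
Since beta = 2.73, this is wear-out (increasing failure rate)
Phase = 3

3


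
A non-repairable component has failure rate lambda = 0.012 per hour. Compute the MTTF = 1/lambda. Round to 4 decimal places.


lambda = 0.012
MTTF = 1 / 0.012
MTTF = 83.3333

83.3333


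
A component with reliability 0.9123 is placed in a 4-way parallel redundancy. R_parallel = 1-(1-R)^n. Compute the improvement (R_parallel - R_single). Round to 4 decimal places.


R_single = 0.9123, n = 4
1 - R_single = 0.0877
(1 - R_single)^n = 0.0877^4 = 0.0001
R_parallel = 1 - 0.0001 = 0.9999
Improvement = 0.9999 - 0.9123
Improvement = 0.0876

0.0876


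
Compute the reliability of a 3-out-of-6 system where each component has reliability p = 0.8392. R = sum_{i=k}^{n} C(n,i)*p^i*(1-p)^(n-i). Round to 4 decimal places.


k = 3, n = 6, p = 0.8392
i=3: C(6,3)=20 * 0.8392^3 * 0.1608^3 = 0.0491
i=4: C(6,4)=15 * 0.8392^4 * 0.1608^2 = 0.1924
i=5: C(6,5)=6 * 0.8392^5 * 0.1608^1 = 0.4016
i=6: C(6,6)=1 * 0.8392^6 * 0.1608^0 = 0.3493
R = sum of terms = 0.9924

0.9924


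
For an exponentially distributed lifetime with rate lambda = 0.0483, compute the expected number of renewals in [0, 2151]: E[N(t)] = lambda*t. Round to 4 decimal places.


lambda = 0.0483
t = 2151
E[N(t)] = lambda * t
E[N(t)] = 0.0483 * 2151
E[N(t)] = 103.8933

103.8933


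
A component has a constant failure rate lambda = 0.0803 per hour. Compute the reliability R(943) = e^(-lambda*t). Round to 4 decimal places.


lambda = 0.0803
t = 943
lambda * t = 75.7229
R(t) = e^(-75.7229)
R(t) = 0.0

0.0


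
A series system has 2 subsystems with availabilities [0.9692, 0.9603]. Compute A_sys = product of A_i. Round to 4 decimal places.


Subsystems: [0.9692, 0.9603]
After subsystem 1 (A=0.9692): product = 0.9692
After subsystem 2 (A=0.9603): product = 0.9307
A_sys = 0.9307

0.9307


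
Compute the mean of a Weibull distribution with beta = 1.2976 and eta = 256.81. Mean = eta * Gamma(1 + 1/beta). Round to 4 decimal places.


beta = 1.2976, eta = 256.81
1/beta = 0.7707
1 + 1/beta = 1.7707
Gamma(1.7707) = 0.9239
Mean = 256.81 * 0.9239
Mean = 237.2724

237.2724


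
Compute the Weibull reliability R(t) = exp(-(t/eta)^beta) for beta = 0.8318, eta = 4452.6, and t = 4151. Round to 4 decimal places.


beta = 0.8318, eta = 4452.6, t = 4151
t/eta = 4151 / 4452.6 = 0.9323
(t/eta)^beta = 0.9323^0.8318 = 0.9433
R(t) = exp(-0.9433)
R(t) = 0.3893

0.3893


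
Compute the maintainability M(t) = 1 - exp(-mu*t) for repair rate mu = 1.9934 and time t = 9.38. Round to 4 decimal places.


mu = 1.9934, t = 9.38
mu * t = 1.9934 * 9.38 = 18.6981
exp(-18.6981) = 0.0
M(t) = 1 - 0.0
M(t) = 1.0

1.0


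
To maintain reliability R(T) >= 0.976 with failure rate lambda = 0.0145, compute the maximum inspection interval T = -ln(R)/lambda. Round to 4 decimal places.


R_target = 0.976
lambda = 0.0145
-ln(0.976) = 0.0243
T = 0.0243 / 0.0145
T = 1.6754

1.6754


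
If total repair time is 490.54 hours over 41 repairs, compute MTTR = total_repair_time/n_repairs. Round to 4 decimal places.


total_repair_time = 490.54
n_repairs = 41
MTTR = 490.54 / 41
MTTR = 11.9644

11.9644


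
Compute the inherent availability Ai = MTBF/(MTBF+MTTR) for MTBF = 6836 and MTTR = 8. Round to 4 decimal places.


MTBF = 6836
MTTR = 8
MTBF + MTTR = 6844
Ai = 6836 / 6844
Ai = 0.9988

0.9988


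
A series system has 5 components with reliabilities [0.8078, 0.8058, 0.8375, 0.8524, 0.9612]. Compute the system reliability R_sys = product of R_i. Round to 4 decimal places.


Components: [0.8078, 0.8058, 0.8375, 0.8524, 0.9612]
After component 1 (R=0.8078): product = 0.8078
After component 2 (R=0.8058): product = 0.6509
After component 3 (R=0.8375): product = 0.5451
After component 4 (R=0.8524): product = 0.4647
After component 5 (R=0.9612): product = 0.4467
R_sys = 0.4467

0.4467


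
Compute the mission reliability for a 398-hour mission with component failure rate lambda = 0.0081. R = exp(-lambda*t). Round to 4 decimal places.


lambda = 0.0081
mission_time = 398
lambda * t = 0.0081 * 398 = 3.2238
R = exp(-3.2238)
R = 0.0398

0.0398


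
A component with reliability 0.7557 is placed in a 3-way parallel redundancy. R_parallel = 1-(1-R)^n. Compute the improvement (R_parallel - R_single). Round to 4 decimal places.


R_single = 0.7557, n = 3
1 - R_single = 0.2443
(1 - R_single)^n = 0.2443^3 = 0.0146
R_parallel = 1 - 0.0146 = 0.9854
Improvement = 0.9854 - 0.7557
Improvement = 0.2297

0.2297


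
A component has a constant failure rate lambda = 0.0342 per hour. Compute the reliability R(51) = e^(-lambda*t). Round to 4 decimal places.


lambda = 0.0342
t = 51
lambda * t = 1.7442
R(t) = e^(-1.7442)
R(t) = 0.1748

0.1748


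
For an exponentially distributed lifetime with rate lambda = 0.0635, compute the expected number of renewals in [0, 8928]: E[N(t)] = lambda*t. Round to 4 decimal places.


lambda = 0.0635
t = 8928
E[N(t)] = lambda * t
E[N(t)] = 0.0635 * 8928
E[N(t)] = 566.928

566.928


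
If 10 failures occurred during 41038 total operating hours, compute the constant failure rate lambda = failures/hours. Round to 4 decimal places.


failures = 10
total_hours = 41038
lambda = 10 / 41038
lambda = 0.0002

0.0002


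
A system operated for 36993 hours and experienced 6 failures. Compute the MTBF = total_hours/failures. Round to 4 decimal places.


total_hours = 36993
failures = 6
MTBF = 36993 / 6
MTBF = 6165.5

6165.5


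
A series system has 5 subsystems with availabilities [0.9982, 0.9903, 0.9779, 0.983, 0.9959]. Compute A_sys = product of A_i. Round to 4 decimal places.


Subsystems: [0.9982, 0.9903, 0.9779, 0.983, 0.9959]
After subsystem 1 (A=0.9982): product = 0.9982
After subsystem 2 (A=0.9903): product = 0.9885
After subsystem 3 (A=0.9779): product = 0.9667
After subsystem 4 (A=0.983): product = 0.9502
After subsystem 5 (A=0.9959): product = 0.9463
A_sys = 0.9463

0.9463


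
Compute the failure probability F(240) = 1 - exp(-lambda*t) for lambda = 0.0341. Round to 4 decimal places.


lambda = 0.0341, t = 240
lambda * t = 8.184
exp(-8.184) = 0.0003
F(t) = 1 - 0.0003
F(t) = 0.9997

0.9997


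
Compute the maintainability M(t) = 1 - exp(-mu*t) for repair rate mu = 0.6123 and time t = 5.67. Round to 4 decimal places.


mu = 0.6123, t = 5.67
mu * t = 0.6123 * 5.67 = 3.4717
exp(-3.4717) = 0.0311
M(t) = 1 - 0.0311
M(t) = 0.9689

0.9689


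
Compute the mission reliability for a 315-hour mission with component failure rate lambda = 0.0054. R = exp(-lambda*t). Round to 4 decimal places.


lambda = 0.0054
mission_time = 315
lambda * t = 0.0054 * 315 = 1.701
R = exp(-1.701)
R = 0.1825

0.1825


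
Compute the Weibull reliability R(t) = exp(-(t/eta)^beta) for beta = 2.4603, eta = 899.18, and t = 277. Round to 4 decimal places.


beta = 2.4603, eta = 899.18, t = 277
t/eta = 277 / 899.18 = 0.3081
(t/eta)^beta = 0.3081^2.4603 = 0.0552
R(t) = exp(-0.0552)
R(t) = 0.9463

0.9463


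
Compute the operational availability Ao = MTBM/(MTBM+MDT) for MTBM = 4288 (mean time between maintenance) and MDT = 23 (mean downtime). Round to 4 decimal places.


MTBM = 4288
MDT = 23
MTBM + MDT = 4311
Ao = 4288 / 4311
Ao = 0.9947

0.9947


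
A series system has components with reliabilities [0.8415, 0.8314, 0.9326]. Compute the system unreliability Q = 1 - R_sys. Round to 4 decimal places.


Components: [0.8415, 0.8314, 0.9326]
After component 1: product = 0.8415
After component 2: product = 0.6996
After component 3: product = 0.6525
R_sys = 0.6525
Q = 1 - 0.6525 = 0.3475

0.3475


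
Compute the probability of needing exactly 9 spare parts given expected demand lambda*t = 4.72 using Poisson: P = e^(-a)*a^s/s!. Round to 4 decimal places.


a = 4.72, s = 9
e^(-a) = e^(-4.72) = 0.0089
a^s = 4.72^9 = 1162727.6165
s! = 362880
P = 0.0089 * 1162727.6165 / 362880
P = 0.0286

0.0286


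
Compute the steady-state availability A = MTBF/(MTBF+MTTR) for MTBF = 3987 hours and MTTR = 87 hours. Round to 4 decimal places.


MTBF = 3987
MTTR = 87
MTBF + MTTR = 4074
A = 3987 / 4074
A = 0.9786

0.9786


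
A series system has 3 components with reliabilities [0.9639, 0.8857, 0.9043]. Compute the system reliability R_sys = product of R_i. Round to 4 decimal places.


Components: [0.9639, 0.8857, 0.9043]
After component 1 (R=0.9639): product = 0.9639
After component 2 (R=0.8857): product = 0.8537
After component 3 (R=0.9043): product = 0.772
R_sys = 0.772

0.772


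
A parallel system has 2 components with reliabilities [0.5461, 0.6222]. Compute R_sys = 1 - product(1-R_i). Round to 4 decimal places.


Components: [0.5461, 0.6222]
(1 - 0.5461) = 0.4539, running product = 0.4539
(1 - 0.6222) = 0.3778, running product = 0.1715
Product of (1-R_i) = 0.1715
R_sys = 1 - 0.1715 = 0.8285

0.8285


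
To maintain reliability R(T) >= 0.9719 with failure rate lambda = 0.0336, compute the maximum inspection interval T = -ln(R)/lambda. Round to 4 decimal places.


R_target = 0.9719
lambda = 0.0336
-ln(0.9719) = 0.0285
T = 0.0285 / 0.0336
T = 0.8483

0.8483


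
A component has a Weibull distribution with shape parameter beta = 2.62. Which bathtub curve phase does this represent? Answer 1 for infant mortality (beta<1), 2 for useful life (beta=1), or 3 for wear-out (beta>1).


beta = 2.62
Compare beta to 1:
beta < 1 => infant mortality (phase 1)
beta = 1 => useful life (phase 2)
beta > 1 => wear-out (phase 3)
Since beta = 2.62, this is wear-out (increasing failure rate)
Phase = 3

3


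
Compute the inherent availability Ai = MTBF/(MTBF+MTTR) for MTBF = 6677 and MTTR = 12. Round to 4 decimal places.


MTBF = 6677
MTTR = 12
MTBF + MTTR = 6689
Ai = 6677 / 6689
Ai = 0.9982

0.9982


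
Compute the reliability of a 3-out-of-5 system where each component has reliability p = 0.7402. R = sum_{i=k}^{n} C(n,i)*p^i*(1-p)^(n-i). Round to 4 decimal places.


k = 3, n = 5, p = 0.7402
i=3: C(5,3)=10 * 0.7402^3 * 0.2598^2 = 0.2737
i=4: C(5,4)=5 * 0.7402^4 * 0.2598^1 = 0.3899
i=5: C(5,5)=1 * 0.7402^5 * 0.2598^0 = 0.2222
R = sum of terms = 0.8859

0.8859


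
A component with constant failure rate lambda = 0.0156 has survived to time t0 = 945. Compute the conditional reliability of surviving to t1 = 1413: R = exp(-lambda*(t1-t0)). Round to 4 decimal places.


lambda = 0.0156
t0 = 945, t1 = 1413
t1 - t0 = 468
lambda * (t1-t0) = 0.0156 * 468 = 7.3008
R = exp(-7.3008)
R = 0.0007

0.0007


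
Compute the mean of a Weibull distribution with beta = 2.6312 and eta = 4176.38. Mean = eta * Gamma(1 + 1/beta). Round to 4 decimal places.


beta = 2.6312, eta = 4176.38
1/beta = 0.3801
1 + 1/beta = 1.3801
Gamma(1.3801) = 0.8885
Mean = 4176.38 * 0.8885
Mean = 3710.8521

3710.8521


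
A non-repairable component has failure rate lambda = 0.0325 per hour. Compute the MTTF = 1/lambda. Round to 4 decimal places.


lambda = 0.0325
MTTF = 1 / 0.0325
MTTF = 30.7692

30.7692


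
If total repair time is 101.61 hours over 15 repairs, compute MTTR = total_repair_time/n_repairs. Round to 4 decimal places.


total_repair_time = 101.61
n_repairs = 15
MTTR = 101.61 / 15
MTTR = 6.774

6.774


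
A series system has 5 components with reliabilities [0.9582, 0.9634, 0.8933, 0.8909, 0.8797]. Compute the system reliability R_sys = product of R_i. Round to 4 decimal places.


Components: [0.9582, 0.9634, 0.8933, 0.8909, 0.8797]
After component 1 (R=0.9582): product = 0.9582
After component 2 (R=0.9634): product = 0.9231
After component 3 (R=0.8933): product = 0.8246
After component 4 (R=0.8909): product = 0.7347
After component 5 (R=0.8797): product = 0.6463
R_sys = 0.6463

0.6463


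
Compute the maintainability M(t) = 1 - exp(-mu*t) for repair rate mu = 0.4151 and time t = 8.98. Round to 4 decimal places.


mu = 0.4151, t = 8.98
mu * t = 0.4151 * 8.98 = 3.7276
exp(-3.7276) = 0.0241
M(t) = 1 - 0.0241
M(t) = 0.9759

0.9759


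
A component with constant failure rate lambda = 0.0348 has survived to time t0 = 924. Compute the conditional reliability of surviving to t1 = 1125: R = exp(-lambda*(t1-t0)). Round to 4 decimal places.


lambda = 0.0348
t0 = 924, t1 = 1125
t1 - t0 = 201
lambda * (t1-t0) = 0.0348 * 201 = 6.9948
R = exp(-6.9948)
R = 0.0009

0.0009


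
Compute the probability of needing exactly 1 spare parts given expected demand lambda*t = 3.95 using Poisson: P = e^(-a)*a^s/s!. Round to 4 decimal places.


a = 3.95, s = 1
e^(-a) = e^(-3.95) = 0.0193
a^s = 3.95^1 = 3.95
s! = 1
P = 0.0193 * 3.95 / 1
P = 0.0761

0.0761


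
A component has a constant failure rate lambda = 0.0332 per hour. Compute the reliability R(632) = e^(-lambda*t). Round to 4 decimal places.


lambda = 0.0332
t = 632
lambda * t = 20.9824
R(t) = e^(-20.9824)
R(t) = 0.0

0.0


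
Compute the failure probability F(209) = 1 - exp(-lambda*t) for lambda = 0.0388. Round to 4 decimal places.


lambda = 0.0388, t = 209
lambda * t = 8.1092
exp(-8.1092) = 0.0003
F(t) = 1 - 0.0003
F(t) = 0.9997

0.9997


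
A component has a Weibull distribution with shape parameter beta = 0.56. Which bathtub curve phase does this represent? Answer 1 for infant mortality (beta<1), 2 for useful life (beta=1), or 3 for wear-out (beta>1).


beta = 0.56
Compare beta to 1:
beta < 1 => infant mortality (phase 1)
beta = 1 => useful life (phase 2)
beta > 1 => wear-out (phase 3)
Since beta = 0.56, this is infant mortality (decreasing failure rate)
Phase = 1

1


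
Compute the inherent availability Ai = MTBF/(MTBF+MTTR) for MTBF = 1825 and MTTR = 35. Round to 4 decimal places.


MTBF = 1825
MTTR = 35
MTBF + MTTR = 1860
Ai = 1825 / 1860
Ai = 0.9812

0.9812


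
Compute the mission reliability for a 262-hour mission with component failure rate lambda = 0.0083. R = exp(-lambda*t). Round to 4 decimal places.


lambda = 0.0083
mission_time = 262
lambda * t = 0.0083 * 262 = 2.1746
R = exp(-2.1746)
R = 0.1137

0.1137


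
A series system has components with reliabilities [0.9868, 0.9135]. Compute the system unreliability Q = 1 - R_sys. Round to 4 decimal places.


Components: [0.9868, 0.9135]
After component 1: product = 0.9868
After component 2: product = 0.9014
R_sys = 0.9014
Q = 1 - 0.9014 = 0.0986

0.0986


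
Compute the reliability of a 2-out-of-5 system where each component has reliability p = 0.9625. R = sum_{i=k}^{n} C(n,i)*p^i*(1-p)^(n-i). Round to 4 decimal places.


k = 2, n = 5, p = 0.9625
i=2: C(5,2)=10 * 0.9625^2 * 0.0375^3 = 0.0005
i=3: C(5,3)=10 * 0.9625^3 * 0.0375^2 = 0.0125
i=4: C(5,4)=5 * 0.9625^4 * 0.0375^1 = 0.1609
i=5: C(5,5)=1 * 0.9625^5 * 0.0375^0 = 0.826
R = sum of terms = 1.0

1.0


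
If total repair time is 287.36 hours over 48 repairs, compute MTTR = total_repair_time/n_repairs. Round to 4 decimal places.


total_repair_time = 287.36
n_repairs = 48
MTTR = 287.36 / 48
MTTR = 5.9867

5.9867


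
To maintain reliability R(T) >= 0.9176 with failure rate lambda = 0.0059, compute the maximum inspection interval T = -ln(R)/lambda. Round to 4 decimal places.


R_target = 0.9176
lambda = 0.0059
-ln(0.9176) = 0.086
T = 0.086 / 0.0059
T = 14.5752

14.5752


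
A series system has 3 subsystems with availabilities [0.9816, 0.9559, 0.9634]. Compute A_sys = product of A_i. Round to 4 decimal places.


Subsystems: [0.9816, 0.9559, 0.9634]
After subsystem 1 (A=0.9816): product = 0.9816
After subsystem 2 (A=0.9559): product = 0.9383
After subsystem 3 (A=0.9634): product = 0.904
A_sys = 0.904

0.904


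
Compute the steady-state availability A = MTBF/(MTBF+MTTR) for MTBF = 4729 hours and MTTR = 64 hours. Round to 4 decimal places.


MTBF = 4729
MTTR = 64
MTBF + MTTR = 4793
A = 4729 / 4793
A = 0.9866

0.9866


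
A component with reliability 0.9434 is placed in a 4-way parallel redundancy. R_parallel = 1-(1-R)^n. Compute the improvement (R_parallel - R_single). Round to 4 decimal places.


R_single = 0.9434, n = 4
1 - R_single = 0.0566
(1 - R_single)^n = 0.0566^4 = 0.0
R_parallel = 1 - 0.0 = 1.0
Improvement = 1.0 - 0.9434
Improvement = 0.0566

0.0566


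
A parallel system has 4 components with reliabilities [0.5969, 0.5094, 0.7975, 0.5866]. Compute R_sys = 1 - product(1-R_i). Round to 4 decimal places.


Components: [0.5969, 0.5094, 0.7975, 0.5866]
(1 - 0.5969) = 0.4031, running product = 0.4031
(1 - 0.5094) = 0.4906, running product = 0.1978
(1 - 0.7975) = 0.2025, running product = 0.04
(1 - 0.5866) = 0.4134, running product = 0.0166
Product of (1-R_i) = 0.0166
R_sys = 1 - 0.0166 = 0.9834

0.9834


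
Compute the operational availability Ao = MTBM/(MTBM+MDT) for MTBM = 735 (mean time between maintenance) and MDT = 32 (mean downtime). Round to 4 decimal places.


MTBM = 735
MDT = 32
MTBM + MDT = 767
Ao = 735 / 767
Ao = 0.9583

0.9583


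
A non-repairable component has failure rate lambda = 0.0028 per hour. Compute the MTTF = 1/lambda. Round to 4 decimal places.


lambda = 0.0028
MTTF = 1 / 0.0028
MTTF = 357.1429

357.1429


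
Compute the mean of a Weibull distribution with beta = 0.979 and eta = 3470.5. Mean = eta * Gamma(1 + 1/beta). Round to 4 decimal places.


beta = 0.979, eta = 3470.5
1/beta = 1.0215
1 + 1/beta = 2.0215
Gamma(2.0215) = 1.0093
Mean = 3470.5 * 1.0093
Mean = 3502.6342

3502.6342


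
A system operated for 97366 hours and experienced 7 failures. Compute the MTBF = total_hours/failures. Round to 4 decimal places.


total_hours = 97366
failures = 7
MTBF = 97366 / 7
MTBF = 13909.4286

13909.4286


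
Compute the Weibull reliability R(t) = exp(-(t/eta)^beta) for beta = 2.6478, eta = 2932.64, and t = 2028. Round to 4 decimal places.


beta = 2.6478, eta = 2932.64, t = 2028
t/eta = 2028 / 2932.64 = 0.6915
(t/eta)^beta = 0.6915^2.6478 = 0.3766
R(t) = exp(-0.3766)
R(t) = 0.6862

0.6862


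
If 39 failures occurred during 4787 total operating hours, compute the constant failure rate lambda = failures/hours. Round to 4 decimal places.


failures = 39
total_hours = 4787
lambda = 39 / 4787
lambda = 0.0081

0.0081


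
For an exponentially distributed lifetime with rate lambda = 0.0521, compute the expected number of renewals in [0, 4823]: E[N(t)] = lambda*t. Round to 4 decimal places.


lambda = 0.0521
t = 4823
E[N(t)] = lambda * t
E[N(t)] = 0.0521 * 4823
E[N(t)] = 251.2783

251.2783


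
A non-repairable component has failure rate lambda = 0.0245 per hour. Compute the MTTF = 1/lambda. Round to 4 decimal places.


lambda = 0.0245
MTTF = 1 / 0.0245
MTTF = 40.8163

40.8163


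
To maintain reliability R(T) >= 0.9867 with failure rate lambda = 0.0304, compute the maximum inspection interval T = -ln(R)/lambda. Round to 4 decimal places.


R_target = 0.9867
lambda = 0.0304
-ln(0.9867) = 0.0134
T = 0.0134 / 0.0304
T = 0.4404

0.4404


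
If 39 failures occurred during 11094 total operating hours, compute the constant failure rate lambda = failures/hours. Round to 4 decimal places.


failures = 39
total_hours = 11094
lambda = 39 / 11094
lambda = 0.0035

0.0035


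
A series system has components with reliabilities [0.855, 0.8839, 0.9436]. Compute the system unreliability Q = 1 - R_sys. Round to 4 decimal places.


Components: [0.855, 0.8839, 0.9436]
After component 1: product = 0.855
After component 2: product = 0.7557
After component 3: product = 0.7131
R_sys = 0.7131
Q = 1 - 0.7131 = 0.2869

0.2869


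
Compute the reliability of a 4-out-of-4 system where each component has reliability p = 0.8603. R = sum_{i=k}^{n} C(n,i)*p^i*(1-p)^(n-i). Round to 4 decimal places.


k = 4, n = 4, p = 0.8603
i=4: C(4,4)=1 * 0.8603^4 * 0.1397^0 = 0.5478
R = sum of terms = 0.5478

0.5478


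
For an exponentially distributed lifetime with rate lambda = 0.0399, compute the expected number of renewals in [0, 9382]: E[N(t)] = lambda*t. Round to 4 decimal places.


lambda = 0.0399
t = 9382
E[N(t)] = lambda * t
E[N(t)] = 0.0399 * 9382
E[N(t)] = 374.3418

374.3418


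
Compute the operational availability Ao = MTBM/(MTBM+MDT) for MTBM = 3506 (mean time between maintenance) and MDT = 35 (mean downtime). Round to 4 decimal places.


MTBM = 3506
MDT = 35
MTBM + MDT = 3541
Ao = 3506 / 3541
Ao = 0.9901

0.9901


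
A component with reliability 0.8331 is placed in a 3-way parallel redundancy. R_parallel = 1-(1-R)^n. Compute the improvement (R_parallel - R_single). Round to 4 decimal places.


R_single = 0.8331, n = 3
1 - R_single = 0.1669
(1 - R_single)^n = 0.1669^3 = 0.0046
R_parallel = 1 - 0.0046 = 0.9954
Improvement = 0.9954 - 0.8331
Improvement = 0.1623

0.1623


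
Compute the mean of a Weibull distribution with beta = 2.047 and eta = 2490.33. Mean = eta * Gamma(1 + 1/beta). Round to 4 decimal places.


beta = 2.047, eta = 2490.33
1/beta = 0.4885
1 + 1/beta = 1.4885
Gamma(1.4885) = 0.8859
Mean = 2490.33 * 0.8859
Mean = 2206.2095

2206.2095


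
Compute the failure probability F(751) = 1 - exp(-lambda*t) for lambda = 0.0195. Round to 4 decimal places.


lambda = 0.0195, t = 751
lambda * t = 14.6445
exp(-14.6445) = 0.0
F(t) = 1 - 0.0
F(t) = 1.0

1.0


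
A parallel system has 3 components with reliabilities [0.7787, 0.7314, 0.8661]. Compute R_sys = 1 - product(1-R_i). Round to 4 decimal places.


Components: [0.7787, 0.7314, 0.8661]
(1 - 0.7787) = 0.2213, running product = 0.2213
(1 - 0.7314) = 0.2686, running product = 0.0594
(1 - 0.8661) = 0.1339, running product = 0.008
Product of (1-R_i) = 0.008
R_sys = 1 - 0.008 = 0.992

0.992


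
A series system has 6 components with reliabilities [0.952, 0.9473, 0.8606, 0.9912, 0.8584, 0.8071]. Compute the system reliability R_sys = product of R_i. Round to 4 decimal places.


Components: [0.952, 0.9473, 0.8606, 0.9912, 0.8584, 0.8071]
After component 1 (R=0.952): product = 0.952
After component 2 (R=0.9473): product = 0.9018
After component 3 (R=0.8606): product = 0.7761
After component 4 (R=0.9912): product = 0.7693
After component 5 (R=0.8584): product = 0.6604
After component 6 (R=0.8071): product = 0.533
R_sys = 0.533

0.533


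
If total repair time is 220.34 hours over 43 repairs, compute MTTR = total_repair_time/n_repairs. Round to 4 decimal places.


total_repair_time = 220.34
n_repairs = 43
MTTR = 220.34 / 43
MTTR = 5.1242

5.1242


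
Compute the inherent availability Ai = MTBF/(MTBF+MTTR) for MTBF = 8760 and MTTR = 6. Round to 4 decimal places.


MTBF = 8760
MTTR = 6
MTBF + MTTR = 8766
Ai = 8760 / 8766
Ai = 0.9993

0.9993


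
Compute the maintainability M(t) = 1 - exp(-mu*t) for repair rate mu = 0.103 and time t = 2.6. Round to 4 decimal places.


mu = 0.103, t = 2.6
mu * t = 0.103 * 2.6 = 0.2678
exp(-0.2678) = 0.7651
M(t) = 1 - 0.7651
M(t) = 0.2349

0.2349


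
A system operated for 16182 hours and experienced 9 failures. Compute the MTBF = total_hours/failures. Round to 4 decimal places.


total_hours = 16182
failures = 9
MTBF = 16182 / 9
MTBF = 1798.0

1798.0


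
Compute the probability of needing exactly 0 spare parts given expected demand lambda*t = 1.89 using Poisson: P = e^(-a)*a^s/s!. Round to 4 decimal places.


a = 1.89, s = 0
e^(-a) = e^(-1.89) = 0.1511
a^s = 1.89^0 = 1.0
s! = 1
P = 0.1511 * 1.0 / 1
P = 0.1511

0.1511


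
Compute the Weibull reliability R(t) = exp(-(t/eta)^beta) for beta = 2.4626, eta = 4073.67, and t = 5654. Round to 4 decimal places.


beta = 2.4626, eta = 4073.67, t = 5654
t/eta = 5654 / 4073.67 = 1.3879
(t/eta)^beta = 1.3879^2.4626 = 2.2418
R(t) = exp(-2.2418)
R(t) = 0.1063

0.1063


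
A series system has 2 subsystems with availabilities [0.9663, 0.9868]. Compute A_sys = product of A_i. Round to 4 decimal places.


Subsystems: [0.9663, 0.9868]
After subsystem 1 (A=0.9663): product = 0.9663
After subsystem 2 (A=0.9868): product = 0.9535
A_sys = 0.9535

0.9535


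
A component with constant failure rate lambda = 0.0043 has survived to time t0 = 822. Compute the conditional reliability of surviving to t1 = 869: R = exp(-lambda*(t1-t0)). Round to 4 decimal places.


lambda = 0.0043
t0 = 822, t1 = 869
t1 - t0 = 47
lambda * (t1-t0) = 0.0043 * 47 = 0.2021
R = exp(-0.2021)
R = 0.817

0.817


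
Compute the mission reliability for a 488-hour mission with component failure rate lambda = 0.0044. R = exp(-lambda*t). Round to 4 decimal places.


lambda = 0.0044
mission_time = 488
lambda * t = 0.0044 * 488 = 2.1472
R = exp(-2.1472)
R = 0.1168

0.1168


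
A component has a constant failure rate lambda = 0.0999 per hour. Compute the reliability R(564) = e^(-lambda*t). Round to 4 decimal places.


lambda = 0.0999
t = 564
lambda * t = 56.3436
R(t) = e^(-56.3436)
R(t) = 0.0

0.0


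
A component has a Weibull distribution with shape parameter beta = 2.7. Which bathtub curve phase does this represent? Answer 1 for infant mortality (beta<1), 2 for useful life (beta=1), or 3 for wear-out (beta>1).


beta = 2.7
Compare beta to 1:
beta < 1 => infant mortality (phase 1)
beta = 1 => useful life (phase 2)
beta > 1 => wear-out (phase 3)
Since beta = 2.7, this is wear-out (increasing failure rate)
Phase = 3

3


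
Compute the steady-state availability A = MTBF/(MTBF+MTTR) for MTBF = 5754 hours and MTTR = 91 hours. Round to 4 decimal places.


MTBF = 5754
MTTR = 91
MTBF + MTTR = 5845
A = 5754 / 5845
A = 0.9844

0.9844


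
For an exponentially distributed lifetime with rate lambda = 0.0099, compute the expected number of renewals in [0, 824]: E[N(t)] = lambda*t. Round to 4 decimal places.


lambda = 0.0099
t = 824
E[N(t)] = lambda * t
E[N(t)] = 0.0099 * 824
E[N(t)] = 8.1576

8.1576


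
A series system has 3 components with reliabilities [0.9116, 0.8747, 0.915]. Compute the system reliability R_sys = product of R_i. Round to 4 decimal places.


Components: [0.9116, 0.8747, 0.915]
After component 1 (R=0.9116): product = 0.9116
After component 2 (R=0.8747): product = 0.7974
After component 3 (R=0.915): product = 0.7296
R_sys = 0.7296

0.7296


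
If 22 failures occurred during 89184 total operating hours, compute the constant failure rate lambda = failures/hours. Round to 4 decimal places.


failures = 22
total_hours = 89184
lambda = 22 / 89184
lambda = 0.0002

0.0002


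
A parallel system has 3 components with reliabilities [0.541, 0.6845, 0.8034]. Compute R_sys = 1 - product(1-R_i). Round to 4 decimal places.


Components: [0.541, 0.6845, 0.8034]
(1 - 0.541) = 0.459, running product = 0.459
(1 - 0.6845) = 0.3155, running product = 0.1448
(1 - 0.8034) = 0.1966, running product = 0.0285
Product of (1-R_i) = 0.0285
R_sys = 1 - 0.0285 = 0.9715

0.9715


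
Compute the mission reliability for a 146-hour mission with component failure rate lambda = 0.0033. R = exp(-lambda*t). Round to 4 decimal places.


lambda = 0.0033
mission_time = 146
lambda * t = 0.0033 * 146 = 0.4818
R = exp(-0.4818)
R = 0.6177

0.6177


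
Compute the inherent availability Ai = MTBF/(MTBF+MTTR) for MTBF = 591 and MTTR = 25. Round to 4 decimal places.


MTBF = 591
MTTR = 25
MTBF + MTTR = 616
Ai = 591 / 616
Ai = 0.9594

0.9594


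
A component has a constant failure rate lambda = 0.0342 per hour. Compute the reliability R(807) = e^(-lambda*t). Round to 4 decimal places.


lambda = 0.0342
t = 807
lambda * t = 27.5994
R(t) = e^(-27.5994)
R(t) = 0.0

0.0


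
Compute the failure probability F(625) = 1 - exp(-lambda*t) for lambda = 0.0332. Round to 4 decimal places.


lambda = 0.0332, t = 625
lambda * t = 20.75
exp(-20.75) = 0.0
F(t) = 1 - 0.0
F(t) = 1.0

1.0


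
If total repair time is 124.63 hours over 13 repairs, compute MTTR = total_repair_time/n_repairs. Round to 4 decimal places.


total_repair_time = 124.63
n_repairs = 13
MTTR = 124.63 / 13
MTTR = 9.5869

9.5869


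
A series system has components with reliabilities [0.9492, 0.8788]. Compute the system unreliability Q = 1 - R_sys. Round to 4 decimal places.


Components: [0.9492, 0.8788]
After component 1: product = 0.9492
After component 2: product = 0.8342
R_sys = 0.8342
Q = 1 - 0.8342 = 0.1658

0.1658


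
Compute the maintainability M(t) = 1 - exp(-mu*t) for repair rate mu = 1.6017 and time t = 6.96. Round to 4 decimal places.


mu = 1.6017, t = 6.96
mu * t = 1.6017 * 6.96 = 11.1478
exp(-11.1478) = 0.0
M(t) = 1 - 0.0
M(t) = 1.0

1.0


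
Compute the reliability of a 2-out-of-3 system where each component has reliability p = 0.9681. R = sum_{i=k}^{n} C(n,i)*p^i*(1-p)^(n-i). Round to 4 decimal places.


k = 2, n = 3, p = 0.9681
i=2: C(3,2)=3 * 0.9681^2 * 0.0319^1 = 0.0897
i=3: C(3,3)=1 * 0.9681^3 * 0.0319^0 = 0.9073
R = sum of terms = 0.997

0.997


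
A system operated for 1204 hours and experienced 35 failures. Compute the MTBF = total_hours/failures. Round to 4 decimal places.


total_hours = 1204
failures = 35
MTBF = 1204 / 35
MTBF = 34.4

34.4


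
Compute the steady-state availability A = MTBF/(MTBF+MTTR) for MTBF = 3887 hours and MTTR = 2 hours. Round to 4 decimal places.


MTBF = 3887
MTTR = 2
MTBF + MTTR = 3889
A = 3887 / 3889
A = 0.9995

0.9995


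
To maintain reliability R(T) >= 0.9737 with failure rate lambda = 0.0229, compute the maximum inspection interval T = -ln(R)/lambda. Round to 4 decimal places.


R_target = 0.9737
lambda = 0.0229
-ln(0.9737) = 0.0267
T = 0.0267 / 0.0229
T = 1.1638

1.1638


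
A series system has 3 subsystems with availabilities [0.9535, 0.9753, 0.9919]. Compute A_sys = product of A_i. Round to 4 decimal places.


Subsystems: [0.9535, 0.9753, 0.9919]
After subsystem 1 (A=0.9535): product = 0.9535
After subsystem 2 (A=0.9753): product = 0.9299
After subsystem 3 (A=0.9919): product = 0.9224
A_sys = 0.9224

0.9224


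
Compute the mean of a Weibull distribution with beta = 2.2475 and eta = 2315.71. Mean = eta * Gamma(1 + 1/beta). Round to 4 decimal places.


beta = 2.2475, eta = 2315.71
1/beta = 0.4449
1 + 1/beta = 1.4449
Gamma(1.4449) = 0.8857
Mean = 2315.71 * 0.8857
Mean = 2051.0781

2051.0781


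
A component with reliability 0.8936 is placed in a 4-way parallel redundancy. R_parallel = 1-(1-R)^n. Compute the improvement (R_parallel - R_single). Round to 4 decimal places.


R_single = 0.8936, n = 4
1 - R_single = 0.1064
(1 - R_single)^n = 0.1064^4 = 0.0001
R_parallel = 1 - 0.0001 = 0.9999
Improvement = 0.9999 - 0.8936
Improvement = 0.1063

0.1063


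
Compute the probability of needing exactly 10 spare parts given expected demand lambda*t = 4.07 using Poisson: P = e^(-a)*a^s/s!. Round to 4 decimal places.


a = 4.07, s = 10
e^(-a) = e^(-4.07) = 0.0171
a^s = 4.07^10 = 1247222.946
s! = 3628800
P = 0.0171 * 1247222.946 / 3628800
P = 0.0059

0.0059


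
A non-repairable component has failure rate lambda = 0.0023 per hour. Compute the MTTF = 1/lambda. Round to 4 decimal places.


lambda = 0.0023
MTTF = 1 / 0.0023
MTTF = 434.7826

434.7826


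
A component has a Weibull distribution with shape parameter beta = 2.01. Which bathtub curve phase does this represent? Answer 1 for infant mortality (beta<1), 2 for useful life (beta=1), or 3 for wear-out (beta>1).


beta = 2.01
Compare beta to 1:
beta < 1 => infant mortality (phase 1)
beta = 1 => useful life (phase 2)
beta > 1 => wear-out (phase 3)
Since beta = 2.01, this is wear-out (increasing failure rate)
Phase = 3

3


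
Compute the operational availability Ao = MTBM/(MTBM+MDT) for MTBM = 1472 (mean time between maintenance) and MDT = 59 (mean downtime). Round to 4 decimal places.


MTBM = 1472
MDT = 59
MTBM + MDT = 1531
Ao = 1472 / 1531
Ao = 0.9615

0.9615


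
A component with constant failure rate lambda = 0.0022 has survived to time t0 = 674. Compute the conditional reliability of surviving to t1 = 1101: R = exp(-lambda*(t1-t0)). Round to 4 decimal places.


lambda = 0.0022
t0 = 674, t1 = 1101
t1 - t0 = 427
lambda * (t1-t0) = 0.0022 * 427 = 0.9394
R = exp(-0.9394)
R = 0.3909

0.3909


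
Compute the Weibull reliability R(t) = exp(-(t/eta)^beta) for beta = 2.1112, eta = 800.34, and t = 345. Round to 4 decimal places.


beta = 2.1112, eta = 800.34, t = 345
t/eta = 345 / 800.34 = 0.4311
(t/eta)^beta = 0.4311^2.1112 = 0.1692
R(t) = exp(-0.1692)
R(t) = 0.8443

0.8443


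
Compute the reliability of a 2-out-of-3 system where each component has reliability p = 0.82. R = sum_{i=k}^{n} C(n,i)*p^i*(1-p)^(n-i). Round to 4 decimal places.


k = 2, n = 3, p = 0.82
i=2: C(3,2)=3 * 0.82^2 * 0.18^1 = 0.3631
i=3: C(3,3)=1 * 0.82^3 * 0.18^0 = 0.5514
R = sum of terms = 0.9145

0.9145


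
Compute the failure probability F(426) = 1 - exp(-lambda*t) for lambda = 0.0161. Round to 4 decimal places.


lambda = 0.0161, t = 426
lambda * t = 6.8586
exp(-6.8586) = 0.0011
F(t) = 1 - 0.0011
F(t) = 0.9989

0.9989


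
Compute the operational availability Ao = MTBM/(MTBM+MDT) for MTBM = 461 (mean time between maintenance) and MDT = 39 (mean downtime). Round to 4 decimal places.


MTBM = 461
MDT = 39
MTBM + MDT = 500
Ao = 461 / 500
Ao = 0.922

0.922


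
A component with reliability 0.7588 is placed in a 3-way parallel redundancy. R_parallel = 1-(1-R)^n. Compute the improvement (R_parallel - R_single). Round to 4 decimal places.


R_single = 0.7588, n = 3
1 - R_single = 0.2412
(1 - R_single)^n = 0.2412^3 = 0.014
R_parallel = 1 - 0.014 = 0.986
Improvement = 0.986 - 0.7588
Improvement = 0.2272

0.2272


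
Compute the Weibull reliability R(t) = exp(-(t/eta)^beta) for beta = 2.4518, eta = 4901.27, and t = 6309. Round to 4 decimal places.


beta = 2.4518, eta = 4901.27, t = 6309
t/eta = 6309 / 4901.27 = 1.2872
(t/eta)^beta = 1.2872^2.4518 = 1.8571
R(t) = exp(-1.8571)
R(t) = 0.1561

0.1561


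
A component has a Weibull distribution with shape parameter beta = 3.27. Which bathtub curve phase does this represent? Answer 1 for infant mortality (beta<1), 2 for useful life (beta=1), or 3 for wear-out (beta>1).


beta = 3.27
Compare beta to 1:
beta < 1 => infant mortality (phase 1)
beta = 1 => useful life (phase 2)
beta > 1 => wear-out (phase 3)
Since beta = 3.27, this is wear-out (increasing failure rate)
Phase = 3

3


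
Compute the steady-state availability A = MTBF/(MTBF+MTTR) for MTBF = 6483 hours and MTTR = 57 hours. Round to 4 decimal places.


MTBF = 6483
MTTR = 57
MTBF + MTTR = 6540
A = 6483 / 6540
A = 0.9913

0.9913


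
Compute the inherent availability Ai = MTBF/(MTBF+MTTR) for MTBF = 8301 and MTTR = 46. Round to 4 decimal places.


MTBF = 8301
MTTR = 46
MTBF + MTTR = 8347
Ai = 8301 / 8347
Ai = 0.9945

0.9945


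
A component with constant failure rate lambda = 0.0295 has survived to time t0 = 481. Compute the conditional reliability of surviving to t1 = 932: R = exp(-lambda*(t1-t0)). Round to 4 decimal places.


lambda = 0.0295
t0 = 481, t1 = 932
t1 - t0 = 451
lambda * (t1-t0) = 0.0295 * 451 = 13.3045
R = exp(-13.3045)
R = 0.0

0.0


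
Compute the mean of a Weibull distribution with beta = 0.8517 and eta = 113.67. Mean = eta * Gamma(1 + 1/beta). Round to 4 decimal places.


beta = 0.8517, eta = 113.67
1/beta = 1.1741
1 + 1/beta = 2.1741
Gamma(2.1741) = 1.0866
Mean = 113.67 * 1.0866
Mean = 123.514

123.514


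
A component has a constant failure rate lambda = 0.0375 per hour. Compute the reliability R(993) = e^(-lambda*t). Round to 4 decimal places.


lambda = 0.0375
t = 993
lambda * t = 37.2375
R(t) = e^(-37.2375)
R(t) = 0.0

0.0


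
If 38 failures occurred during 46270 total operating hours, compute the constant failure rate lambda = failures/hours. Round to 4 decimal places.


failures = 38
total_hours = 46270
lambda = 38 / 46270
lambda = 0.0008

0.0008


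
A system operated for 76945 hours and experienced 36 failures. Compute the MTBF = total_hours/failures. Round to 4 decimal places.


total_hours = 76945
failures = 36
MTBF = 76945 / 36
MTBF = 2137.3611

2137.3611


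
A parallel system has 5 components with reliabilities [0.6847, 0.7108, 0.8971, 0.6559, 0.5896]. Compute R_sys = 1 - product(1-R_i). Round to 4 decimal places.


Components: [0.6847, 0.7108, 0.8971, 0.6559, 0.5896]
(1 - 0.6847) = 0.3153, running product = 0.3153
(1 - 0.7108) = 0.2892, running product = 0.0912
(1 - 0.8971) = 0.1029, running product = 0.0094
(1 - 0.6559) = 0.3441, running product = 0.0032
(1 - 0.5896) = 0.4104, running product = 0.0013
Product of (1-R_i) = 0.0013
R_sys = 1 - 0.0013 = 0.9987

0.9987


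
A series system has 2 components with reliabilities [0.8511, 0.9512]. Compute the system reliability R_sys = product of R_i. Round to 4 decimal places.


Components: [0.8511, 0.9512]
After component 1 (R=0.8511): product = 0.8511
After component 2 (R=0.9512): product = 0.8096
R_sys = 0.8096

0.8096


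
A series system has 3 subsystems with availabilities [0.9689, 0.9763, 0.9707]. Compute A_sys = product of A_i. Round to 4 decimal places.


Subsystems: [0.9689, 0.9763, 0.9707]
After subsystem 1 (A=0.9689): product = 0.9689
After subsystem 2 (A=0.9763): product = 0.9459
After subsystem 3 (A=0.9707): product = 0.9182
A_sys = 0.9182

0.9182


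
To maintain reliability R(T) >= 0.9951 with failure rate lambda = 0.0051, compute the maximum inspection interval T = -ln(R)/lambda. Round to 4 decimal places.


R_target = 0.9951
lambda = 0.0051
-ln(0.9951) = 0.0049
T = 0.0049 / 0.0051
T = 0.9631

0.9631
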